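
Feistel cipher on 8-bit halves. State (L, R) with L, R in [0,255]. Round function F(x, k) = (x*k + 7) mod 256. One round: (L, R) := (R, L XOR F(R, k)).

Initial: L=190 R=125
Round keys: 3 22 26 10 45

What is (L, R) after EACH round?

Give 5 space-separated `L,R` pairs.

Round 1 (k=3): L=125 R=192
Round 2 (k=22): L=192 R=250
Round 3 (k=26): L=250 R=171
Round 4 (k=10): L=171 R=79
Round 5 (k=45): L=79 R=65

Answer: 125,192 192,250 250,171 171,79 79,65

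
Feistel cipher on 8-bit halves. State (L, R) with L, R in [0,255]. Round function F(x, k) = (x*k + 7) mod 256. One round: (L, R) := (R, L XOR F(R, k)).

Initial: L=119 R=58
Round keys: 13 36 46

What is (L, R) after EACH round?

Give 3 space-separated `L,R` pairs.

Round 1 (k=13): L=58 R=142
Round 2 (k=36): L=142 R=197
Round 3 (k=46): L=197 R=227

Answer: 58,142 142,197 197,227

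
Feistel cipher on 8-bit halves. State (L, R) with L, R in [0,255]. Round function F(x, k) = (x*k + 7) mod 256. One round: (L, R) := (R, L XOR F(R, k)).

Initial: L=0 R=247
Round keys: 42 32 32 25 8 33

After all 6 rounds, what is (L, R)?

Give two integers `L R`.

Round 1 (k=42): L=247 R=141
Round 2 (k=32): L=141 R=80
Round 3 (k=32): L=80 R=138
Round 4 (k=25): L=138 R=209
Round 5 (k=8): L=209 R=5
Round 6 (k=33): L=5 R=125

Answer: 5 125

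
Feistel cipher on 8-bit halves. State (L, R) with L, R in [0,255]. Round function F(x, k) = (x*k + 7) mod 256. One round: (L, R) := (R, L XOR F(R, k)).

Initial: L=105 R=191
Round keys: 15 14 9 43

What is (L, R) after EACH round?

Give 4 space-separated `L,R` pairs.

Answer: 191,81 81,202 202,112 112,29

Derivation:
Round 1 (k=15): L=191 R=81
Round 2 (k=14): L=81 R=202
Round 3 (k=9): L=202 R=112
Round 4 (k=43): L=112 R=29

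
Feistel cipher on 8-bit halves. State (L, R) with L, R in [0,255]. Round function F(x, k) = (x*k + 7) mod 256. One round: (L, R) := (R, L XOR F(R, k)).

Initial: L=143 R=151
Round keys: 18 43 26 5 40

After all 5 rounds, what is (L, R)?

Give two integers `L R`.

Round 1 (k=18): L=151 R=42
Round 2 (k=43): L=42 R=130
Round 3 (k=26): L=130 R=17
Round 4 (k=5): L=17 R=222
Round 5 (k=40): L=222 R=166

Answer: 222 166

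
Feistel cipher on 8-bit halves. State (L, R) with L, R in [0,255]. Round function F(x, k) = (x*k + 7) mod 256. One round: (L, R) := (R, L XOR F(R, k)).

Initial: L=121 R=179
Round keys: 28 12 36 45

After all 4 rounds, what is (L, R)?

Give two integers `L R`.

Answer: 213 84

Derivation:
Round 1 (k=28): L=179 R=226
Round 2 (k=12): L=226 R=44
Round 3 (k=36): L=44 R=213
Round 4 (k=45): L=213 R=84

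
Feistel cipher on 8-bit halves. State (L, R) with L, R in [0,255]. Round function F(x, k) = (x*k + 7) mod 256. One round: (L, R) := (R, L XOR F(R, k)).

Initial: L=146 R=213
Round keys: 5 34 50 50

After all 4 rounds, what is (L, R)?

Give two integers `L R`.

Answer: 193 231

Derivation:
Round 1 (k=5): L=213 R=162
Round 2 (k=34): L=162 R=94
Round 3 (k=50): L=94 R=193
Round 4 (k=50): L=193 R=231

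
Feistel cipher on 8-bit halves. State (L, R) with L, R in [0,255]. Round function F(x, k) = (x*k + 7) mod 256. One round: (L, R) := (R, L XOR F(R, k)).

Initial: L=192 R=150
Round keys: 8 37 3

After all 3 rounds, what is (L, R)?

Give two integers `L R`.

Answer: 172 124

Derivation:
Round 1 (k=8): L=150 R=119
Round 2 (k=37): L=119 R=172
Round 3 (k=3): L=172 R=124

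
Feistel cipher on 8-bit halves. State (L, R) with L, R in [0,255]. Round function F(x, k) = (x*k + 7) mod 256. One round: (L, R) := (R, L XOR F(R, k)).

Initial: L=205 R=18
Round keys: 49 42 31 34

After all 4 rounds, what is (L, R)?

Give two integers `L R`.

Answer: 190 222

Derivation:
Round 1 (k=49): L=18 R=180
Round 2 (k=42): L=180 R=157
Round 3 (k=31): L=157 R=190
Round 4 (k=34): L=190 R=222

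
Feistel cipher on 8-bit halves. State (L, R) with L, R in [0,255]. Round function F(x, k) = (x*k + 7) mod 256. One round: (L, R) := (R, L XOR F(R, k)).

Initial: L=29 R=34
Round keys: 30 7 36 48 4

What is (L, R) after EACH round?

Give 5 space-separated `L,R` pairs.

Round 1 (k=30): L=34 R=30
Round 2 (k=7): L=30 R=251
Round 3 (k=36): L=251 R=77
Round 4 (k=48): L=77 R=140
Round 5 (k=4): L=140 R=122

Answer: 34,30 30,251 251,77 77,140 140,122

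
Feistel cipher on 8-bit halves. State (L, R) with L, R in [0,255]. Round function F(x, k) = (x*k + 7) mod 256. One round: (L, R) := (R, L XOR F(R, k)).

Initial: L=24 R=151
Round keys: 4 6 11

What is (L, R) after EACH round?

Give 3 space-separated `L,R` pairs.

Answer: 151,123 123,126 126,10

Derivation:
Round 1 (k=4): L=151 R=123
Round 2 (k=6): L=123 R=126
Round 3 (k=11): L=126 R=10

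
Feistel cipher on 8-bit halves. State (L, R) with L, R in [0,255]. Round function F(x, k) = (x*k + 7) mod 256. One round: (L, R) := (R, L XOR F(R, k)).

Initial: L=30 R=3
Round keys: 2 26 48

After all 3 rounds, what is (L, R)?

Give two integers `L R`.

Answer: 246 52

Derivation:
Round 1 (k=2): L=3 R=19
Round 2 (k=26): L=19 R=246
Round 3 (k=48): L=246 R=52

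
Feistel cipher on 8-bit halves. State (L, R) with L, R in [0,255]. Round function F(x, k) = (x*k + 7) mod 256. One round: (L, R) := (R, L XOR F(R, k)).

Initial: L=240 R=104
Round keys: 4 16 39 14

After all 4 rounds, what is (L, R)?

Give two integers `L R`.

Round 1 (k=4): L=104 R=87
Round 2 (k=16): L=87 R=31
Round 3 (k=39): L=31 R=151
Round 4 (k=14): L=151 R=86

Answer: 151 86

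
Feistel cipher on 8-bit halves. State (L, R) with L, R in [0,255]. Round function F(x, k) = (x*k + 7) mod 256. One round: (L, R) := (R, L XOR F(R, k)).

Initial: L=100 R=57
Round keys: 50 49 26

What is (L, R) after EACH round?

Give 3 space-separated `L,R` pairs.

Round 1 (k=50): L=57 R=77
Round 2 (k=49): L=77 R=253
Round 3 (k=26): L=253 R=244

Answer: 57,77 77,253 253,244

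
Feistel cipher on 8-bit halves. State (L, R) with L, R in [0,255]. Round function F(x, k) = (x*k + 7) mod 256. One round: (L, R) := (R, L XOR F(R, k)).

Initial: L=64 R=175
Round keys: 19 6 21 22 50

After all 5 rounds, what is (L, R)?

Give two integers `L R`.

Answer: 89 218

Derivation:
Round 1 (k=19): L=175 R=68
Round 2 (k=6): L=68 R=48
Round 3 (k=21): L=48 R=179
Round 4 (k=22): L=179 R=89
Round 5 (k=50): L=89 R=218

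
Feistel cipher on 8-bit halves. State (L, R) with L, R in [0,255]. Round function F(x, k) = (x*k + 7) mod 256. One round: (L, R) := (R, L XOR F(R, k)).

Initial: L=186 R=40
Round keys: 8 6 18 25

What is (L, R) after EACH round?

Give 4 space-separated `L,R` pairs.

Answer: 40,253 253,221 221,108 108,78

Derivation:
Round 1 (k=8): L=40 R=253
Round 2 (k=6): L=253 R=221
Round 3 (k=18): L=221 R=108
Round 4 (k=25): L=108 R=78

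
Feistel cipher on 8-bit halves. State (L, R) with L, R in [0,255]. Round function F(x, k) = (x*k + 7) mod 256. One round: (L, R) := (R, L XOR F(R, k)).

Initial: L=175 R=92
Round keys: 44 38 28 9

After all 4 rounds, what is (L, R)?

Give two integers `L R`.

Round 1 (k=44): L=92 R=120
Round 2 (k=38): L=120 R=139
Round 3 (k=28): L=139 R=67
Round 4 (k=9): L=67 R=233

Answer: 67 233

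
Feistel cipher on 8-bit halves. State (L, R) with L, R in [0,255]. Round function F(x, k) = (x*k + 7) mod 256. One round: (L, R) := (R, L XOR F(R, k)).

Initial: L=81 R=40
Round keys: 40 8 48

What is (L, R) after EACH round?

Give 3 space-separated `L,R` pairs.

Answer: 40,22 22,159 159,193

Derivation:
Round 1 (k=40): L=40 R=22
Round 2 (k=8): L=22 R=159
Round 3 (k=48): L=159 R=193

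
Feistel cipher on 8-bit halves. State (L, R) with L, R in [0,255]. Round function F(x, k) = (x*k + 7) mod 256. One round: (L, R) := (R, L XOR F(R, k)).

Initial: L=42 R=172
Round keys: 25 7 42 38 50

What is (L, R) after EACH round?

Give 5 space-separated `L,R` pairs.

Round 1 (k=25): L=172 R=249
Round 2 (k=7): L=249 R=122
Round 3 (k=42): L=122 R=242
Round 4 (k=38): L=242 R=137
Round 5 (k=50): L=137 R=59

Answer: 172,249 249,122 122,242 242,137 137,59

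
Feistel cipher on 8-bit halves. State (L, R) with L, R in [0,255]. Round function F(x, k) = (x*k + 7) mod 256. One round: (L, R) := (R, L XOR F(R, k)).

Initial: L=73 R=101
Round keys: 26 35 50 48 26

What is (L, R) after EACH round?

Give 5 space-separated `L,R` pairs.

Round 1 (k=26): L=101 R=0
Round 2 (k=35): L=0 R=98
Round 3 (k=50): L=98 R=43
Round 4 (k=48): L=43 R=117
Round 5 (k=26): L=117 R=194

Answer: 101,0 0,98 98,43 43,117 117,194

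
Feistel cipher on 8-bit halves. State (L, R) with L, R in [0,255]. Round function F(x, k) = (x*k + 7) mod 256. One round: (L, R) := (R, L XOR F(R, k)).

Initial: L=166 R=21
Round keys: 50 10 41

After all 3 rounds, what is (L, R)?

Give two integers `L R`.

Answer: 88 152

Derivation:
Round 1 (k=50): L=21 R=135
Round 2 (k=10): L=135 R=88
Round 3 (k=41): L=88 R=152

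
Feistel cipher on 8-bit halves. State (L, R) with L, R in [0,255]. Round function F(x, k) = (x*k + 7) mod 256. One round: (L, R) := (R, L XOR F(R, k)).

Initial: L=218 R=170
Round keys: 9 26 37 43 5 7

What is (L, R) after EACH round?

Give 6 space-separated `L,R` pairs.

Round 1 (k=9): L=170 R=219
Round 2 (k=26): L=219 R=239
Round 3 (k=37): L=239 R=73
Round 4 (k=43): L=73 R=165
Round 5 (k=5): L=165 R=9
Round 6 (k=7): L=9 R=227

Answer: 170,219 219,239 239,73 73,165 165,9 9,227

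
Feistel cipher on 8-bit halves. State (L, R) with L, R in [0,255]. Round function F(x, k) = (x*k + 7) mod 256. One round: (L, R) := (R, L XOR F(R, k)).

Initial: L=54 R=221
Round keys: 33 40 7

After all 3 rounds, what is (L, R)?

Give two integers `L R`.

Answer: 10 255

Derivation:
Round 1 (k=33): L=221 R=178
Round 2 (k=40): L=178 R=10
Round 3 (k=7): L=10 R=255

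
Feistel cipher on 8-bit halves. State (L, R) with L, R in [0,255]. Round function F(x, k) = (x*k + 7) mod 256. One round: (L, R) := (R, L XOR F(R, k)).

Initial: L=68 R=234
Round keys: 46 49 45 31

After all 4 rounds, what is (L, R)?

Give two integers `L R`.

Round 1 (k=46): L=234 R=87
Round 2 (k=49): L=87 R=68
Round 3 (k=45): L=68 R=172
Round 4 (k=31): L=172 R=159

Answer: 172 159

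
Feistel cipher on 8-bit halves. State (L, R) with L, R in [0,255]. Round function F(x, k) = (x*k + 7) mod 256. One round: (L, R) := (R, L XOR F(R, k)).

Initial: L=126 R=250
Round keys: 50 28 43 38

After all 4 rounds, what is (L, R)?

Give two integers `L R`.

Answer: 143 168

Derivation:
Round 1 (k=50): L=250 R=165
Round 2 (k=28): L=165 R=233
Round 3 (k=43): L=233 R=143
Round 4 (k=38): L=143 R=168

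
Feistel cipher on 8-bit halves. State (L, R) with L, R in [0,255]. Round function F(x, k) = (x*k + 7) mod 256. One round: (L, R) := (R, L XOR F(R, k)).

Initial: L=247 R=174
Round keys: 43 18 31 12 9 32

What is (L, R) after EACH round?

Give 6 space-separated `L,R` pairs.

Round 1 (k=43): L=174 R=182
Round 2 (k=18): L=182 R=125
Round 3 (k=31): L=125 R=156
Round 4 (k=12): L=156 R=42
Round 5 (k=9): L=42 R=29
Round 6 (k=32): L=29 R=141

Answer: 174,182 182,125 125,156 156,42 42,29 29,141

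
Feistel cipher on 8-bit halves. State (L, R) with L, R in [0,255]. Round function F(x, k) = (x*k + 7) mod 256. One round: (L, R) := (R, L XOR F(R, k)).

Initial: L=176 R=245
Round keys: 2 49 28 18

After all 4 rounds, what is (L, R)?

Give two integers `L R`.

Round 1 (k=2): L=245 R=65
Round 2 (k=49): L=65 R=141
Round 3 (k=28): L=141 R=50
Round 4 (k=18): L=50 R=6

Answer: 50 6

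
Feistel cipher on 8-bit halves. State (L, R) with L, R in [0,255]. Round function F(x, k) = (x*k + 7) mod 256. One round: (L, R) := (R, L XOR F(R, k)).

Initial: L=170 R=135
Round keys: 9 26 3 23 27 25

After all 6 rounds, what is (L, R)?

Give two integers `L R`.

Round 1 (k=9): L=135 R=108
Round 2 (k=26): L=108 R=120
Round 3 (k=3): L=120 R=3
Round 4 (k=23): L=3 R=52
Round 5 (k=27): L=52 R=128
Round 6 (k=25): L=128 R=179

Answer: 128 179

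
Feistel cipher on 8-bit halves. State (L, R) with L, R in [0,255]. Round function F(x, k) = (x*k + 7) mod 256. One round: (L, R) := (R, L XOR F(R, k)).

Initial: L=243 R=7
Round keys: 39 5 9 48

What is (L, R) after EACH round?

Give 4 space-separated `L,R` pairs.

Answer: 7,235 235,153 153,131 131,14

Derivation:
Round 1 (k=39): L=7 R=235
Round 2 (k=5): L=235 R=153
Round 3 (k=9): L=153 R=131
Round 4 (k=48): L=131 R=14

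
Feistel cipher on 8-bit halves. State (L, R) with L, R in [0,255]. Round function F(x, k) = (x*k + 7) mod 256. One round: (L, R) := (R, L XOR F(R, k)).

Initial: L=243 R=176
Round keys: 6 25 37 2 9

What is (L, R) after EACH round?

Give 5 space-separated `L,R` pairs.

Round 1 (k=6): L=176 R=212
Round 2 (k=25): L=212 R=11
Round 3 (k=37): L=11 R=74
Round 4 (k=2): L=74 R=144
Round 5 (k=9): L=144 R=93

Answer: 176,212 212,11 11,74 74,144 144,93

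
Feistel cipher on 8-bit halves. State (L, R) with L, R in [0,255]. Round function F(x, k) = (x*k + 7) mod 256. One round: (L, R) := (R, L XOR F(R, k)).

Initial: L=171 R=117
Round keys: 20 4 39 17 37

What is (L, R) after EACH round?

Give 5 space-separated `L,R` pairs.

Round 1 (k=20): L=117 R=128
Round 2 (k=4): L=128 R=114
Round 3 (k=39): L=114 R=229
Round 4 (k=17): L=229 R=78
Round 5 (k=37): L=78 R=168

Answer: 117,128 128,114 114,229 229,78 78,168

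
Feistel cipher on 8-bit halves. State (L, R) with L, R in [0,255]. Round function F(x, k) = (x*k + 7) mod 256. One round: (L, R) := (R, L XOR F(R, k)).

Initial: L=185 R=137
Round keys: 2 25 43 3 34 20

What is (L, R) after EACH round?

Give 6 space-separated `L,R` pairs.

Round 1 (k=2): L=137 R=160
Round 2 (k=25): L=160 R=46
Round 3 (k=43): L=46 R=97
Round 4 (k=3): L=97 R=4
Round 5 (k=34): L=4 R=238
Round 6 (k=20): L=238 R=155

Answer: 137,160 160,46 46,97 97,4 4,238 238,155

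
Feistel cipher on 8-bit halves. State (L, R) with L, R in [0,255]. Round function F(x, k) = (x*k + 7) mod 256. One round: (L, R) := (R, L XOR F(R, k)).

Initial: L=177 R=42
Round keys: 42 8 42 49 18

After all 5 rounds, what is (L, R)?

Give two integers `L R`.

Answer: 151 118

Derivation:
Round 1 (k=42): L=42 R=90
Round 2 (k=8): L=90 R=253
Round 3 (k=42): L=253 R=211
Round 4 (k=49): L=211 R=151
Round 5 (k=18): L=151 R=118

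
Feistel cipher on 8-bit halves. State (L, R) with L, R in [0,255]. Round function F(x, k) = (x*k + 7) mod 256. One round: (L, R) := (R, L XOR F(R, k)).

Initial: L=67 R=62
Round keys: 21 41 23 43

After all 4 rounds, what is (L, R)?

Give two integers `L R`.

Round 1 (k=21): L=62 R=94
Round 2 (k=41): L=94 R=43
Round 3 (k=23): L=43 R=186
Round 4 (k=43): L=186 R=110

Answer: 186 110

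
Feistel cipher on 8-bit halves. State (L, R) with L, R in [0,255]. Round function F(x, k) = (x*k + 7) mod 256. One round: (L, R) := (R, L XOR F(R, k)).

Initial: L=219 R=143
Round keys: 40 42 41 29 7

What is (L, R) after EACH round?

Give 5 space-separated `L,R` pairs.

Round 1 (k=40): L=143 R=132
Round 2 (k=42): L=132 R=32
Round 3 (k=41): L=32 R=163
Round 4 (k=29): L=163 R=94
Round 5 (k=7): L=94 R=58

Answer: 143,132 132,32 32,163 163,94 94,58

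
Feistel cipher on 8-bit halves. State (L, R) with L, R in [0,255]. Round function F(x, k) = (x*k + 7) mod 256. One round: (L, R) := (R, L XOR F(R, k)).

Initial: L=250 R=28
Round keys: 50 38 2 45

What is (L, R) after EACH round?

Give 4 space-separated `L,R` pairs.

Round 1 (k=50): L=28 R=133
Round 2 (k=38): L=133 R=217
Round 3 (k=2): L=217 R=60
Round 4 (k=45): L=60 R=74

Answer: 28,133 133,217 217,60 60,74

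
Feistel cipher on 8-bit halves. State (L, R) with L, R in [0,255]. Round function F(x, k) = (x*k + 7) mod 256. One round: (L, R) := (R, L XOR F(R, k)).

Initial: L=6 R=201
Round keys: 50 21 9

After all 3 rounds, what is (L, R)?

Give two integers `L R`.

Answer: 75 229

Derivation:
Round 1 (k=50): L=201 R=79
Round 2 (k=21): L=79 R=75
Round 3 (k=9): L=75 R=229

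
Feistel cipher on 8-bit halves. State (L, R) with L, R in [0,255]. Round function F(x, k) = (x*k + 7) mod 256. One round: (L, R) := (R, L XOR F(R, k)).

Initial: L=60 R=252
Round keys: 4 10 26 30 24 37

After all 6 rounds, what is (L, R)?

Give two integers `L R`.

Round 1 (k=4): L=252 R=203
Round 2 (k=10): L=203 R=9
Round 3 (k=26): L=9 R=58
Round 4 (k=30): L=58 R=218
Round 5 (k=24): L=218 R=77
Round 6 (k=37): L=77 R=242

Answer: 77 242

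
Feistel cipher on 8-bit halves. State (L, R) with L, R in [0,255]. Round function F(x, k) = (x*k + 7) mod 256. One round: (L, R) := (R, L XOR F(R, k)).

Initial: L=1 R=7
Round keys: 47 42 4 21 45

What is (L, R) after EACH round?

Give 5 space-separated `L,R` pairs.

Answer: 7,81 81,86 86,14 14,123 123,168

Derivation:
Round 1 (k=47): L=7 R=81
Round 2 (k=42): L=81 R=86
Round 3 (k=4): L=86 R=14
Round 4 (k=21): L=14 R=123
Round 5 (k=45): L=123 R=168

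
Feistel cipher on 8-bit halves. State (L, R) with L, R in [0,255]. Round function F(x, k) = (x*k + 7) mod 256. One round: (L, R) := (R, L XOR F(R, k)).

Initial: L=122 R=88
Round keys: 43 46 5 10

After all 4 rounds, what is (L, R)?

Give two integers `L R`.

Round 1 (k=43): L=88 R=181
Round 2 (k=46): L=181 R=213
Round 3 (k=5): L=213 R=133
Round 4 (k=10): L=133 R=236

Answer: 133 236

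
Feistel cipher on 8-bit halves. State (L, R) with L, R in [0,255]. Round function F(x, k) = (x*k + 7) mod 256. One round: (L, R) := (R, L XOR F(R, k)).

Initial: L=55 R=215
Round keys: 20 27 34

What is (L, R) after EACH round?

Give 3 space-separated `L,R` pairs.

Answer: 215,228 228,196 196,235

Derivation:
Round 1 (k=20): L=215 R=228
Round 2 (k=27): L=228 R=196
Round 3 (k=34): L=196 R=235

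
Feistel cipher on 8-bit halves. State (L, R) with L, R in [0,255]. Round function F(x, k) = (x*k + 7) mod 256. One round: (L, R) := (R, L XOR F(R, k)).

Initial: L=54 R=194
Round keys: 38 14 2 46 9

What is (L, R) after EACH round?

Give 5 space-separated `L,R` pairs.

Round 1 (k=38): L=194 R=229
Round 2 (k=14): L=229 R=79
Round 3 (k=2): L=79 R=64
Round 4 (k=46): L=64 R=200
Round 5 (k=9): L=200 R=79

Answer: 194,229 229,79 79,64 64,200 200,79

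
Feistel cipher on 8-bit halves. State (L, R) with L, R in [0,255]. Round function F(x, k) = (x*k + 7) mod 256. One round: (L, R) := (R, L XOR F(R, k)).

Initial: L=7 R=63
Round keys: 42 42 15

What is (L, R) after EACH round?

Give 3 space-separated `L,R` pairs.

Round 1 (k=42): L=63 R=90
Round 2 (k=42): L=90 R=244
Round 3 (k=15): L=244 R=9

Answer: 63,90 90,244 244,9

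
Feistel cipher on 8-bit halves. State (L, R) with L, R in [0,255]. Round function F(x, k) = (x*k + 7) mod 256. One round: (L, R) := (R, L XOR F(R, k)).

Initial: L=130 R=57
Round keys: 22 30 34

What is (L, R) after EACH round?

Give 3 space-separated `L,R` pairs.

Answer: 57,111 111,48 48,8

Derivation:
Round 1 (k=22): L=57 R=111
Round 2 (k=30): L=111 R=48
Round 3 (k=34): L=48 R=8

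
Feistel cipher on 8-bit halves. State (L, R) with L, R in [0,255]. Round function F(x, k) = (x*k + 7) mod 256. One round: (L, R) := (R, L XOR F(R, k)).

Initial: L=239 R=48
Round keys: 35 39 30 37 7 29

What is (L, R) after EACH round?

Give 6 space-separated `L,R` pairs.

Answer: 48,120 120,127 127,145 145,131 131,13 13,3

Derivation:
Round 1 (k=35): L=48 R=120
Round 2 (k=39): L=120 R=127
Round 3 (k=30): L=127 R=145
Round 4 (k=37): L=145 R=131
Round 5 (k=7): L=131 R=13
Round 6 (k=29): L=13 R=3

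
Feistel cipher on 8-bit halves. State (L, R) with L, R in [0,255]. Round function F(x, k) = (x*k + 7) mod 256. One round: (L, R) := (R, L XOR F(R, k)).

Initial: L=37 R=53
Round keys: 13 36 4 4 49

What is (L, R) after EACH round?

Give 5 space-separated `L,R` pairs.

Round 1 (k=13): L=53 R=157
Round 2 (k=36): L=157 R=46
Round 3 (k=4): L=46 R=34
Round 4 (k=4): L=34 R=161
Round 5 (k=49): L=161 R=250

Answer: 53,157 157,46 46,34 34,161 161,250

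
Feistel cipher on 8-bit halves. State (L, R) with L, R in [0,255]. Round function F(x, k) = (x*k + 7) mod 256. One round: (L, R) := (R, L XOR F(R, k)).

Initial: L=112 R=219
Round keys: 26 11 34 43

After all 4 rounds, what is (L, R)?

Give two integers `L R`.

Answer: 228 198

Derivation:
Round 1 (k=26): L=219 R=53
Round 2 (k=11): L=53 R=149
Round 3 (k=34): L=149 R=228
Round 4 (k=43): L=228 R=198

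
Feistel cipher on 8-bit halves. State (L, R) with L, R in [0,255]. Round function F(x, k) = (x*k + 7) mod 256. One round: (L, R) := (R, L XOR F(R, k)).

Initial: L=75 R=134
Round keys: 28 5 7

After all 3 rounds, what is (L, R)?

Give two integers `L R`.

Round 1 (k=28): L=134 R=228
Round 2 (k=5): L=228 R=253
Round 3 (k=7): L=253 R=22

Answer: 253 22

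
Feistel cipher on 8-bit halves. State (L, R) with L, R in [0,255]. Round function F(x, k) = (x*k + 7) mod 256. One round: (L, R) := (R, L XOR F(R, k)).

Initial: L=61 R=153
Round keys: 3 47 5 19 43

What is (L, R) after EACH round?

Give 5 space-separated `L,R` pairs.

Answer: 153,239 239,113 113,211 211,193 193,161

Derivation:
Round 1 (k=3): L=153 R=239
Round 2 (k=47): L=239 R=113
Round 3 (k=5): L=113 R=211
Round 4 (k=19): L=211 R=193
Round 5 (k=43): L=193 R=161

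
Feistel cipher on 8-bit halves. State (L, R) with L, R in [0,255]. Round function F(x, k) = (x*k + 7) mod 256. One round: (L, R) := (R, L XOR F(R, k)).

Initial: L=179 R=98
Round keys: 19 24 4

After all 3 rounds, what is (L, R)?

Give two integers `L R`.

Round 1 (k=19): L=98 R=254
Round 2 (k=24): L=254 R=181
Round 3 (k=4): L=181 R=37

Answer: 181 37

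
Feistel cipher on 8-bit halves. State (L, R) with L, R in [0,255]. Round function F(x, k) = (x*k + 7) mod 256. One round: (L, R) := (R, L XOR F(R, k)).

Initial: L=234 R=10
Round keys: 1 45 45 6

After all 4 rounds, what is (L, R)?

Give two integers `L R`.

Answer: 56 123

Derivation:
Round 1 (k=1): L=10 R=251
Round 2 (k=45): L=251 R=44
Round 3 (k=45): L=44 R=56
Round 4 (k=6): L=56 R=123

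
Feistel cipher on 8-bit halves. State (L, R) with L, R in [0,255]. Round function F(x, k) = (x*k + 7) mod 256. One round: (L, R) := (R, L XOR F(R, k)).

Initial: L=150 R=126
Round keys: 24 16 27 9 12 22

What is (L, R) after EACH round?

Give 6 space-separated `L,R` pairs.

Answer: 126,65 65,105 105,91 91,83 83,176 176,116

Derivation:
Round 1 (k=24): L=126 R=65
Round 2 (k=16): L=65 R=105
Round 3 (k=27): L=105 R=91
Round 4 (k=9): L=91 R=83
Round 5 (k=12): L=83 R=176
Round 6 (k=22): L=176 R=116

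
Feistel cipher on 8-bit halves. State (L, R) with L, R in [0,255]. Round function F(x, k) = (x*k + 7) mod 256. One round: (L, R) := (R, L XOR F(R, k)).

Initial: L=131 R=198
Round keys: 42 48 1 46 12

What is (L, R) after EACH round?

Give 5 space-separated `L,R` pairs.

Round 1 (k=42): L=198 R=0
Round 2 (k=48): L=0 R=193
Round 3 (k=1): L=193 R=200
Round 4 (k=46): L=200 R=54
Round 5 (k=12): L=54 R=71

Answer: 198,0 0,193 193,200 200,54 54,71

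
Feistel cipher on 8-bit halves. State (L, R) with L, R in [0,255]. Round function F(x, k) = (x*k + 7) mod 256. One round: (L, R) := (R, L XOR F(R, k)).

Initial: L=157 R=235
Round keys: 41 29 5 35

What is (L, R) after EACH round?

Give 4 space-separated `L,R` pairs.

Round 1 (k=41): L=235 R=55
Round 2 (k=29): L=55 R=169
Round 3 (k=5): L=169 R=99
Round 4 (k=35): L=99 R=57

Answer: 235,55 55,169 169,99 99,57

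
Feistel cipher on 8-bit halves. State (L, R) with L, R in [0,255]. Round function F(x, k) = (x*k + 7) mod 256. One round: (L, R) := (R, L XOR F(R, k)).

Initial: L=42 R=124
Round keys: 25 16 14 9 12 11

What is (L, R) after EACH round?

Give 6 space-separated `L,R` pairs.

Round 1 (k=25): L=124 R=9
Round 2 (k=16): L=9 R=235
Round 3 (k=14): L=235 R=232
Round 4 (k=9): L=232 R=196
Round 5 (k=12): L=196 R=223
Round 6 (k=11): L=223 R=88

Answer: 124,9 9,235 235,232 232,196 196,223 223,88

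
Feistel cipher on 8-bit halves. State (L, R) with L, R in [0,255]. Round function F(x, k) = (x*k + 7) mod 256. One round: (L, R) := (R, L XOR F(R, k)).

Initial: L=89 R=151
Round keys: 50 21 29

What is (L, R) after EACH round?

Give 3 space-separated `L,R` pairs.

Round 1 (k=50): L=151 R=220
Round 2 (k=21): L=220 R=132
Round 3 (k=29): L=132 R=39

Answer: 151,220 220,132 132,39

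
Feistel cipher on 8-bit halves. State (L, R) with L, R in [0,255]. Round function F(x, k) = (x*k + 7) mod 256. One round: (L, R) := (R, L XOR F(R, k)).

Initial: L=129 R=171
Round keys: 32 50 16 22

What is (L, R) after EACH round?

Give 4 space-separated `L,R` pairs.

Round 1 (k=32): L=171 R=230
Round 2 (k=50): L=230 R=88
Round 3 (k=16): L=88 R=97
Round 4 (k=22): L=97 R=5

Answer: 171,230 230,88 88,97 97,5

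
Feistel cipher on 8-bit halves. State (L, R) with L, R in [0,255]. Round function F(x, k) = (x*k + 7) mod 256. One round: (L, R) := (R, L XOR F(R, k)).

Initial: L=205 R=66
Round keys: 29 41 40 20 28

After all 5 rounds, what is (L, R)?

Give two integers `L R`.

Answer: 178 156

Derivation:
Round 1 (k=29): L=66 R=76
Round 2 (k=41): L=76 R=113
Round 3 (k=40): L=113 R=227
Round 4 (k=20): L=227 R=178
Round 5 (k=28): L=178 R=156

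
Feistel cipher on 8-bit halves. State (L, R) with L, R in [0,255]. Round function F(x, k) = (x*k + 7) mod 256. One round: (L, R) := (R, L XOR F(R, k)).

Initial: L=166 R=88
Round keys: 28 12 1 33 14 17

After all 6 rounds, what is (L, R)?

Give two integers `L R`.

Answer: 102 60

Derivation:
Round 1 (k=28): L=88 R=1
Round 2 (k=12): L=1 R=75
Round 3 (k=1): L=75 R=83
Round 4 (k=33): L=83 R=241
Round 5 (k=14): L=241 R=102
Round 6 (k=17): L=102 R=60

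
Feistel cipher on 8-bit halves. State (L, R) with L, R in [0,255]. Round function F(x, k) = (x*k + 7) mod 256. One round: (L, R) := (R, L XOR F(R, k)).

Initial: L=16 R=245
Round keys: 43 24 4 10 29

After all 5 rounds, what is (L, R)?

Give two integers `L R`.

Round 1 (k=43): L=245 R=62
Round 2 (k=24): L=62 R=34
Round 3 (k=4): L=34 R=177
Round 4 (k=10): L=177 R=211
Round 5 (k=29): L=211 R=95

Answer: 211 95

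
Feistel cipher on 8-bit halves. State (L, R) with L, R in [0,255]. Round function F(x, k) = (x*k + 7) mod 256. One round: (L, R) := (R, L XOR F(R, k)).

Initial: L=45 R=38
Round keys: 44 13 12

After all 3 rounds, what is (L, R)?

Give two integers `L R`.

Answer: 103 121

Derivation:
Round 1 (k=44): L=38 R=162
Round 2 (k=13): L=162 R=103
Round 3 (k=12): L=103 R=121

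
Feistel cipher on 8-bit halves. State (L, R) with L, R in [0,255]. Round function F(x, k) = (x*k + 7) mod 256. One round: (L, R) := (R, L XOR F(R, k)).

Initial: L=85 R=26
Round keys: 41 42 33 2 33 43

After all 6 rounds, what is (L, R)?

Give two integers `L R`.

Answer: 177 64

Derivation:
Round 1 (k=41): L=26 R=100
Round 2 (k=42): L=100 R=117
Round 3 (k=33): L=117 R=120
Round 4 (k=2): L=120 R=130
Round 5 (k=33): L=130 R=177
Round 6 (k=43): L=177 R=64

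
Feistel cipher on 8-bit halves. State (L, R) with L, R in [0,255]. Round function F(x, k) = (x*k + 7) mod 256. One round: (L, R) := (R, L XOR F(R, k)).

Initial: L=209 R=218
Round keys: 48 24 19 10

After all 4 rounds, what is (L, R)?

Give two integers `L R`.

Round 1 (k=48): L=218 R=54
Round 2 (k=24): L=54 R=205
Round 3 (k=19): L=205 R=8
Round 4 (k=10): L=8 R=154

Answer: 8 154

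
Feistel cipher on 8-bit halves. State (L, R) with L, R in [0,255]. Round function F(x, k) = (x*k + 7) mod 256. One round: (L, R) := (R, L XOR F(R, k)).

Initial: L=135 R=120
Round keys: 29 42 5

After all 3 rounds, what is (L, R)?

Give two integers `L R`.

Answer: 143 202

Derivation:
Round 1 (k=29): L=120 R=24
Round 2 (k=42): L=24 R=143
Round 3 (k=5): L=143 R=202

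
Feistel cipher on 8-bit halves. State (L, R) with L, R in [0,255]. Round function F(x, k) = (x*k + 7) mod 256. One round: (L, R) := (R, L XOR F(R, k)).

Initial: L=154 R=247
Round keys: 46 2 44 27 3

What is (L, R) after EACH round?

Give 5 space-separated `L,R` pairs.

Round 1 (k=46): L=247 R=243
Round 2 (k=2): L=243 R=26
Round 3 (k=44): L=26 R=140
Round 4 (k=27): L=140 R=209
Round 5 (k=3): L=209 R=246

Answer: 247,243 243,26 26,140 140,209 209,246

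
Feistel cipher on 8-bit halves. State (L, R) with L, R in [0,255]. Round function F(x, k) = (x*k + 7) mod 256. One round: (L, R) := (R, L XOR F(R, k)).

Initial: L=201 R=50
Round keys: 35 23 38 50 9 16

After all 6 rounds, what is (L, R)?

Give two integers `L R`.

Round 1 (k=35): L=50 R=20
Round 2 (k=23): L=20 R=225
Round 3 (k=38): L=225 R=121
Round 4 (k=50): L=121 R=72
Round 5 (k=9): L=72 R=246
Round 6 (k=16): L=246 R=47

Answer: 246 47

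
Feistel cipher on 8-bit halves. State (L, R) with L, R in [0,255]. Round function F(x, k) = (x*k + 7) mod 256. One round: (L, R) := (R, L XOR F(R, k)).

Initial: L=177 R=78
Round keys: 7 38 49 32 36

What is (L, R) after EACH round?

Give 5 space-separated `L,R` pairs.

Round 1 (k=7): L=78 R=152
Round 2 (k=38): L=152 R=217
Round 3 (k=49): L=217 R=8
Round 4 (k=32): L=8 R=222
Round 5 (k=36): L=222 R=55

Answer: 78,152 152,217 217,8 8,222 222,55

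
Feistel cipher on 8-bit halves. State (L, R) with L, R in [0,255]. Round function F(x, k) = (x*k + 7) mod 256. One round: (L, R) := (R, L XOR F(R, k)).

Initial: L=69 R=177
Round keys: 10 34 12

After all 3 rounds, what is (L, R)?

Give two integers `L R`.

Answer: 94 219

Derivation:
Round 1 (k=10): L=177 R=180
Round 2 (k=34): L=180 R=94
Round 3 (k=12): L=94 R=219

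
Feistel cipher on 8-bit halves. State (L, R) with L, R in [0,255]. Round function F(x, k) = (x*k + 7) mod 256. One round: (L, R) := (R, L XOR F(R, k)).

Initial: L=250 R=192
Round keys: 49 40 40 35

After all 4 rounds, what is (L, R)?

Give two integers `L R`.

Round 1 (k=49): L=192 R=61
Round 2 (k=40): L=61 R=79
Round 3 (k=40): L=79 R=98
Round 4 (k=35): L=98 R=34

Answer: 98 34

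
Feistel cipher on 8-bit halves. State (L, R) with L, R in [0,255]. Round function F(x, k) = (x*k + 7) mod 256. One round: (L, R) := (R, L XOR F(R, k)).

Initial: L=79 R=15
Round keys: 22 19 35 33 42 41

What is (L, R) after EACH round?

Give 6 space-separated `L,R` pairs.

Round 1 (k=22): L=15 R=30
Round 2 (k=19): L=30 R=78
Round 3 (k=35): L=78 R=175
Round 4 (k=33): L=175 R=216
Round 5 (k=42): L=216 R=216
Round 6 (k=41): L=216 R=71

Answer: 15,30 30,78 78,175 175,216 216,216 216,71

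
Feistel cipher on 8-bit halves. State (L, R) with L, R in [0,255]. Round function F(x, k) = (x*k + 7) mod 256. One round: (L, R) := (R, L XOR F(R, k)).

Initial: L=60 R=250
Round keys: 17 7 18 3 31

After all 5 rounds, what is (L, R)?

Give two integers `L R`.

Round 1 (k=17): L=250 R=157
Round 2 (k=7): L=157 R=168
Round 3 (k=18): L=168 R=74
Round 4 (k=3): L=74 R=77
Round 5 (k=31): L=77 R=16

Answer: 77 16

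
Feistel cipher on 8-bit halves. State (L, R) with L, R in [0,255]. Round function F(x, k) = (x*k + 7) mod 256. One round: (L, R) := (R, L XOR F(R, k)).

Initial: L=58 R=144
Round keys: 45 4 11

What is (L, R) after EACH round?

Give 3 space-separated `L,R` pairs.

Round 1 (k=45): L=144 R=109
Round 2 (k=4): L=109 R=43
Round 3 (k=11): L=43 R=141

Answer: 144,109 109,43 43,141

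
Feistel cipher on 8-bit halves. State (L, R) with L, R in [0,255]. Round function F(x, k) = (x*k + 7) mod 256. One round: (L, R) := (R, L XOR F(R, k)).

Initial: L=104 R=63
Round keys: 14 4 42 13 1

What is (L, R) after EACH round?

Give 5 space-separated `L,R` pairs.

Answer: 63,17 17,116 116,30 30,249 249,30

Derivation:
Round 1 (k=14): L=63 R=17
Round 2 (k=4): L=17 R=116
Round 3 (k=42): L=116 R=30
Round 4 (k=13): L=30 R=249
Round 5 (k=1): L=249 R=30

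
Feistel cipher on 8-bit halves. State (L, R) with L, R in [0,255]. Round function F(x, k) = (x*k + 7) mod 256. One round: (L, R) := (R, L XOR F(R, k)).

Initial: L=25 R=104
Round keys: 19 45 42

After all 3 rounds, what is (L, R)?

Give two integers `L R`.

Round 1 (k=19): L=104 R=166
Round 2 (k=45): L=166 R=93
Round 3 (k=42): L=93 R=239

Answer: 93 239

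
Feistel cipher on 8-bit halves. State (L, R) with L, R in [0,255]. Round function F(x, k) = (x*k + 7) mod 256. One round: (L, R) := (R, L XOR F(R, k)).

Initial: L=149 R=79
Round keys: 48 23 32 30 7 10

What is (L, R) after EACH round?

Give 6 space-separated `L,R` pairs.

Round 1 (k=48): L=79 R=66
Round 2 (k=23): L=66 R=186
Round 3 (k=32): L=186 R=5
Round 4 (k=30): L=5 R=39
Round 5 (k=7): L=39 R=29
Round 6 (k=10): L=29 R=14

Answer: 79,66 66,186 186,5 5,39 39,29 29,14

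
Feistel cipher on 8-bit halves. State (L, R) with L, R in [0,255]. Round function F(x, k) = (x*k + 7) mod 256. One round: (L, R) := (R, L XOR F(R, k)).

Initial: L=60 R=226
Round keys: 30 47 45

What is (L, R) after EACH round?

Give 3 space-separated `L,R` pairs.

Round 1 (k=30): L=226 R=191
Round 2 (k=47): L=191 R=250
Round 3 (k=45): L=250 R=70

Answer: 226,191 191,250 250,70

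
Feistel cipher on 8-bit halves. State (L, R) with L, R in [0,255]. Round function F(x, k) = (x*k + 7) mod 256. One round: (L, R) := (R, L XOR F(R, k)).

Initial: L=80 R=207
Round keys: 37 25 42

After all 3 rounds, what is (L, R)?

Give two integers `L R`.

Answer: 22 1

Derivation:
Round 1 (k=37): L=207 R=162
Round 2 (k=25): L=162 R=22
Round 3 (k=42): L=22 R=1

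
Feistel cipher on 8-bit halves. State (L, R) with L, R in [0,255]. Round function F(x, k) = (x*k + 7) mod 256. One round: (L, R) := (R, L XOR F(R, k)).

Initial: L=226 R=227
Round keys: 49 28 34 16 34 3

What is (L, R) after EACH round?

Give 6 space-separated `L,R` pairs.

Answer: 227,152 152,68 68,151 151,51 51,90 90,38

Derivation:
Round 1 (k=49): L=227 R=152
Round 2 (k=28): L=152 R=68
Round 3 (k=34): L=68 R=151
Round 4 (k=16): L=151 R=51
Round 5 (k=34): L=51 R=90
Round 6 (k=3): L=90 R=38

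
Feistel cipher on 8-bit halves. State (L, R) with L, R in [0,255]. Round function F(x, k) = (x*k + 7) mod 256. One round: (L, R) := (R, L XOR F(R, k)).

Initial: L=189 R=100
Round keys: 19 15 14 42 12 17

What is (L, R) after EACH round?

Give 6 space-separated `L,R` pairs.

Round 1 (k=19): L=100 R=206
Round 2 (k=15): L=206 R=125
Round 3 (k=14): L=125 R=19
Round 4 (k=42): L=19 R=88
Round 5 (k=12): L=88 R=52
Round 6 (k=17): L=52 R=35

Answer: 100,206 206,125 125,19 19,88 88,52 52,35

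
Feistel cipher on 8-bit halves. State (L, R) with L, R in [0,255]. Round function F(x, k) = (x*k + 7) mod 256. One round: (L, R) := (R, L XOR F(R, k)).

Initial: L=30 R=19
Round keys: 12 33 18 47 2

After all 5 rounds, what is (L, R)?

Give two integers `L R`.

Answer: 168 183

Derivation:
Round 1 (k=12): L=19 R=245
Round 2 (k=33): L=245 R=143
Round 3 (k=18): L=143 R=224
Round 4 (k=47): L=224 R=168
Round 5 (k=2): L=168 R=183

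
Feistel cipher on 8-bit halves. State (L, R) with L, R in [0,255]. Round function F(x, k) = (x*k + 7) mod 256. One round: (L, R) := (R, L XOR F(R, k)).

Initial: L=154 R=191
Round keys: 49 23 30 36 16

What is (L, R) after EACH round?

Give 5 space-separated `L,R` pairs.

Round 1 (k=49): L=191 R=12
Round 2 (k=23): L=12 R=164
Round 3 (k=30): L=164 R=51
Round 4 (k=36): L=51 R=151
Round 5 (k=16): L=151 R=68

Answer: 191,12 12,164 164,51 51,151 151,68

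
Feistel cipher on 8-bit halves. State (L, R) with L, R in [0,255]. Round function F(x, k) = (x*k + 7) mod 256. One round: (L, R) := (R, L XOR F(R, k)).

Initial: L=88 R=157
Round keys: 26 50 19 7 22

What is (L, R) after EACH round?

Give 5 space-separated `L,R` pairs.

Answer: 157,161 161,228 228,82 82,161 161,143

Derivation:
Round 1 (k=26): L=157 R=161
Round 2 (k=50): L=161 R=228
Round 3 (k=19): L=228 R=82
Round 4 (k=7): L=82 R=161
Round 5 (k=22): L=161 R=143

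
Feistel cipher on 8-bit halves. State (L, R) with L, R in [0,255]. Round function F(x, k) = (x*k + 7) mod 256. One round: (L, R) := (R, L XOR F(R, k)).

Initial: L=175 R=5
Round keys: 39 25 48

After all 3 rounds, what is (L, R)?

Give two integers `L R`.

Answer: 225 82

Derivation:
Round 1 (k=39): L=5 R=101
Round 2 (k=25): L=101 R=225
Round 3 (k=48): L=225 R=82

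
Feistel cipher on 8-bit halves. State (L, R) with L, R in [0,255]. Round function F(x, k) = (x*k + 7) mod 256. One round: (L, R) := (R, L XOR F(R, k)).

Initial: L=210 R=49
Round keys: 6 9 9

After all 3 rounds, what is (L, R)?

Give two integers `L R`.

Round 1 (k=6): L=49 R=255
Round 2 (k=9): L=255 R=207
Round 3 (k=9): L=207 R=177

Answer: 207 177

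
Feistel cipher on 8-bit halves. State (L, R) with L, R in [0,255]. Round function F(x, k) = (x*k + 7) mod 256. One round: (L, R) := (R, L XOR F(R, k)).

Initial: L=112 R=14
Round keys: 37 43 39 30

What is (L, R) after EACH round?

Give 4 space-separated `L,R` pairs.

Answer: 14,125 125,8 8,66 66,203

Derivation:
Round 1 (k=37): L=14 R=125
Round 2 (k=43): L=125 R=8
Round 3 (k=39): L=8 R=66
Round 4 (k=30): L=66 R=203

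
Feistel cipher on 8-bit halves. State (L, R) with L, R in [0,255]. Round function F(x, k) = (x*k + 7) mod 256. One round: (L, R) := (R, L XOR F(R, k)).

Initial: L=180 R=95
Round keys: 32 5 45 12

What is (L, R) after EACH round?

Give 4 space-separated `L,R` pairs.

Answer: 95,83 83,249 249,159 159,130

Derivation:
Round 1 (k=32): L=95 R=83
Round 2 (k=5): L=83 R=249
Round 3 (k=45): L=249 R=159
Round 4 (k=12): L=159 R=130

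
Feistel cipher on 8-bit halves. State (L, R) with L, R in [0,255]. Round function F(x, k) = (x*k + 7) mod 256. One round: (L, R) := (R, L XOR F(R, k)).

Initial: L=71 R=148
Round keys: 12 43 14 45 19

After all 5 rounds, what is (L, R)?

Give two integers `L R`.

Answer: 183 29

Derivation:
Round 1 (k=12): L=148 R=176
Round 2 (k=43): L=176 R=3
Round 3 (k=14): L=3 R=129
Round 4 (k=45): L=129 R=183
Round 5 (k=19): L=183 R=29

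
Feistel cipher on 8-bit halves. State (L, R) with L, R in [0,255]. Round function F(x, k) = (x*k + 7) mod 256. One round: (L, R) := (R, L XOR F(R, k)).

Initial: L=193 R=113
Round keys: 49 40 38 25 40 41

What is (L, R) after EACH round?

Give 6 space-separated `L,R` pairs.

Round 1 (k=49): L=113 R=105
Round 2 (k=40): L=105 R=30
Round 3 (k=38): L=30 R=18
Round 4 (k=25): L=18 R=215
Round 5 (k=40): L=215 R=141
Round 6 (k=41): L=141 R=75

Answer: 113,105 105,30 30,18 18,215 215,141 141,75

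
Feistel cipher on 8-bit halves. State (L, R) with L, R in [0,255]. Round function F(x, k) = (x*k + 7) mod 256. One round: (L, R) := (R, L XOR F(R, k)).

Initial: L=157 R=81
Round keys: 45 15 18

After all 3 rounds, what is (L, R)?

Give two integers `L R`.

Round 1 (k=45): L=81 R=217
Round 2 (k=15): L=217 R=239
Round 3 (k=18): L=239 R=12

Answer: 239 12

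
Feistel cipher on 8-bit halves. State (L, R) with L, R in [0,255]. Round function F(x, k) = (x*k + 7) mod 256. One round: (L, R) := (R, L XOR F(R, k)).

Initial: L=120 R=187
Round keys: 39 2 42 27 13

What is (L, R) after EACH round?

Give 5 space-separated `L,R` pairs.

Answer: 187,252 252,68 68,211 211,12 12,112

Derivation:
Round 1 (k=39): L=187 R=252
Round 2 (k=2): L=252 R=68
Round 3 (k=42): L=68 R=211
Round 4 (k=27): L=211 R=12
Round 5 (k=13): L=12 R=112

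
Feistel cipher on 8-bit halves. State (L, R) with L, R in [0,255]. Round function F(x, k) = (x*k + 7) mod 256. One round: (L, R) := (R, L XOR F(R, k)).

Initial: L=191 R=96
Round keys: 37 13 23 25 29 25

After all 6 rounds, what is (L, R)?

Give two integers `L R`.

Round 1 (k=37): L=96 R=88
Round 2 (k=13): L=88 R=31
Round 3 (k=23): L=31 R=136
Round 4 (k=25): L=136 R=80
Round 5 (k=29): L=80 R=159
Round 6 (k=25): L=159 R=222

Answer: 159 222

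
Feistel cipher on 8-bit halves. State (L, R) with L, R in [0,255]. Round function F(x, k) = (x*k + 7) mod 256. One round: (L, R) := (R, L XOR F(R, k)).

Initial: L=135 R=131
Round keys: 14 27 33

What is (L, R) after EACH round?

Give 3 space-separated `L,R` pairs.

Answer: 131,182 182,186 186,183

Derivation:
Round 1 (k=14): L=131 R=182
Round 2 (k=27): L=182 R=186
Round 3 (k=33): L=186 R=183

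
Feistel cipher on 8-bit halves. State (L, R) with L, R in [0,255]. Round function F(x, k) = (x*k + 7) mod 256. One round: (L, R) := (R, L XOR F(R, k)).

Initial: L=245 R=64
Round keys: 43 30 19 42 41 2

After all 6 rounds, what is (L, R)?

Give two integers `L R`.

Round 1 (k=43): L=64 R=50
Round 2 (k=30): L=50 R=163
Round 3 (k=19): L=163 R=18
Round 4 (k=42): L=18 R=88
Round 5 (k=41): L=88 R=13
Round 6 (k=2): L=13 R=121

Answer: 13 121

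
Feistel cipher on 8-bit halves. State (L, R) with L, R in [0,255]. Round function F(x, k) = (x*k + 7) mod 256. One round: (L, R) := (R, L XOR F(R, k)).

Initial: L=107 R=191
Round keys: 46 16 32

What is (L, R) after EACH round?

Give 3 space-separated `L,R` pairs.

Round 1 (k=46): L=191 R=50
Round 2 (k=16): L=50 R=152
Round 3 (k=32): L=152 R=53

Answer: 191,50 50,152 152,53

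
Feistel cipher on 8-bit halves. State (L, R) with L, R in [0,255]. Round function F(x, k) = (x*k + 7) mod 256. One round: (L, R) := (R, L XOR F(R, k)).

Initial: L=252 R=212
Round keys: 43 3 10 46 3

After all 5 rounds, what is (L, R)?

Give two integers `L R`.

Round 1 (k=43): L=212 R=95
Round 2 (k=3): L=95 R=240
Round 3 (k=10): L=240 R=56
Round 4 (k=46): L=56 R=231
Round 5 (k=3): L=231 R=132

Answer: 231 132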